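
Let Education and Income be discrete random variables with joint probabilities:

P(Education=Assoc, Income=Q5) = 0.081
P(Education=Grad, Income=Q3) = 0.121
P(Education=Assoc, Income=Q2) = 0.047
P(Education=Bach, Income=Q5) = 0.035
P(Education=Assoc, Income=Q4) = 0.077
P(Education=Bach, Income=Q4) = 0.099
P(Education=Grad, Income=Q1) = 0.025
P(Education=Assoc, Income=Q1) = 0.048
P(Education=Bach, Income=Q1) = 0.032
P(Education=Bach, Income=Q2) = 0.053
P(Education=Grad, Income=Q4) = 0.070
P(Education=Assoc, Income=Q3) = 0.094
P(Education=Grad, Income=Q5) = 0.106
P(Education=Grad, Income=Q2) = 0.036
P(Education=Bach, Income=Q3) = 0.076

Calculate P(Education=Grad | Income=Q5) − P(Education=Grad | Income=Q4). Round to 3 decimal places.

0.193

P(Income=Q5) = 0.081 + 0.035 + 0.106 = 0.222; P(Education=Grad | Income=Q5) = 0.106/0.222 = 0.4775.
P(Income=Q4) = 0.077 + 0.099 + 0.070 = 0.246; P(Education=Grad | Income=Q4) = 0.070/0.246 = 0.2846.
Difference = 0.193.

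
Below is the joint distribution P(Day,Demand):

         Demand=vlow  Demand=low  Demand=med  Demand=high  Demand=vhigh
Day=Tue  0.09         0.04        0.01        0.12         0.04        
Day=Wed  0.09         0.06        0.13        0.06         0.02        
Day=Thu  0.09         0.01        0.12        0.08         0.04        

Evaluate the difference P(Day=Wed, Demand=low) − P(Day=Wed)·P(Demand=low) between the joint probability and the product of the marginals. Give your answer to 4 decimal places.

P(Day=Wed) = 0.09 + 0.06 + 0.13 + 0.06 + 0.02 = 0.36.
P(Demand=low) = 0.04 + 0.06 + 0.01 = 0.11.
P(Day=Wed, Demand=low) − P(Day=Wed)P(Demand=low) = 0.06 − 0.36×0.11 = 0.0204.

0.0204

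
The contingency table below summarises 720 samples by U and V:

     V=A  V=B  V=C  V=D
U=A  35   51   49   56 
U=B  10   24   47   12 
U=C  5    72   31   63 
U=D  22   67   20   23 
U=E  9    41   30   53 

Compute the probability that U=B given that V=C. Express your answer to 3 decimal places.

Total with V=C: 49 + 47 + 31 + 20 + 30 = 177.
P(U=B | V=C) = 47/177 = 0.266.

0.266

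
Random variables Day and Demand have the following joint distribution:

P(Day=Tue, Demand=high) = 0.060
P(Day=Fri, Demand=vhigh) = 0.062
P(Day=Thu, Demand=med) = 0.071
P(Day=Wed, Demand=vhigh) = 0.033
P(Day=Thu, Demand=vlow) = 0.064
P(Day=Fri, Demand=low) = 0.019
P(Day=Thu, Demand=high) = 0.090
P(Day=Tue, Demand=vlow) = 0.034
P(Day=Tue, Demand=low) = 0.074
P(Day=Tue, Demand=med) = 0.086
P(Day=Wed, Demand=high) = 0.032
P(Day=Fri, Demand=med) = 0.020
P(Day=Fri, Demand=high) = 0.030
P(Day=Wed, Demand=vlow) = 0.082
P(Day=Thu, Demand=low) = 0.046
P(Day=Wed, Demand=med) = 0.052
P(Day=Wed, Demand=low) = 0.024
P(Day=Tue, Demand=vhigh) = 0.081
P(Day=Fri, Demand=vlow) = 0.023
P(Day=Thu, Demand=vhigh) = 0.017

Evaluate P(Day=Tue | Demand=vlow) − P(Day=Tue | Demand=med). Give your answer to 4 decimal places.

P(Demand=vlow) = 0.034 + 0.082 + 0.064 + 0.023 = 0.203; P(Day=Tue | Demand=vlow) = 0.034/0.203 = 0.16749.
P(Demand=med) = 0.086 + 0.052 + 0.071 + 0.020 = 0.229; P(Day=Tue | Demand=med) = 0.086/0.229 = 0.37555.
Difference = -0.2081.

-0.2081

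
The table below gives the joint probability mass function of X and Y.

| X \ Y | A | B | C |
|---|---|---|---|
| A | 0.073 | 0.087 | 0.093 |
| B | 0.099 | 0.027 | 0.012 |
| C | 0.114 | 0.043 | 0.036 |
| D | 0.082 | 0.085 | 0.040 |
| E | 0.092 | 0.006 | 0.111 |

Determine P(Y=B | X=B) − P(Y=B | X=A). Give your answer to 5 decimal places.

-0.14822

P(X=B) = 0.099 + 0.027 + 0.012 = 0.138; P(Y=B | X=B) = 0.027/0.138 = 0.195652.
P(X=A) = 0.073 + 0.087 + 0.093 = 0.253; P(Y=B | X=A) = 0.087/0.253 = 0.343874.
Difference = -0.14822.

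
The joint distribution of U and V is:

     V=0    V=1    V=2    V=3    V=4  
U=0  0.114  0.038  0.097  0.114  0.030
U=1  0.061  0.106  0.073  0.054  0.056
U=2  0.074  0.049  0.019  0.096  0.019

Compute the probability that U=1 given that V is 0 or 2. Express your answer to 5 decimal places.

0.30594

P(V=0) = 0.114 + 0.061 + 0.074 = 0.249.
P(V=2) = 0.097 + 0.073 + 0.019 = 0.189.
P(V ∈ {0, 2}) = 0.249 + 0.189 = 0.438; P(U=1, V ∈ {0, 2}) = 0.061 + 0.073 = 0.134.
P(U=1 | V ∈ {0, 2}) = 0.134/0.438 = 0.30594.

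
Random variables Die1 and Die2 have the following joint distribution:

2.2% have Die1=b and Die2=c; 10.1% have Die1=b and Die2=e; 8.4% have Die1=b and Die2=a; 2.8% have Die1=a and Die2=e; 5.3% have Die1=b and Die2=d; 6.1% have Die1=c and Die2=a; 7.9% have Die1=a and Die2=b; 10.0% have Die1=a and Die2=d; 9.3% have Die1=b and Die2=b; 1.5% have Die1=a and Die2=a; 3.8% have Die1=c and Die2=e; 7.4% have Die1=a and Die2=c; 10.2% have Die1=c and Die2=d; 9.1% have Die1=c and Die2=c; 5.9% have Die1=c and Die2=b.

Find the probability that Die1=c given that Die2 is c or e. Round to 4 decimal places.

0.3644

P(Die2=c) = 0.074 + 0.022 + 0.091 = 0.187.
P(Die2=e) = 0.028 + 0.101 + 0.038 = 0.167.
P(Die2 ∈ {c, e}) = 0.187 + 0.167 = 0.354; P(Die1=c, Die2 ∈ {c, e}) = 0.091 + 0.038 = 0.129.
P(Die1=c | Die2 ∈ {c, e}) = 0.129/0.354 = 0.3644.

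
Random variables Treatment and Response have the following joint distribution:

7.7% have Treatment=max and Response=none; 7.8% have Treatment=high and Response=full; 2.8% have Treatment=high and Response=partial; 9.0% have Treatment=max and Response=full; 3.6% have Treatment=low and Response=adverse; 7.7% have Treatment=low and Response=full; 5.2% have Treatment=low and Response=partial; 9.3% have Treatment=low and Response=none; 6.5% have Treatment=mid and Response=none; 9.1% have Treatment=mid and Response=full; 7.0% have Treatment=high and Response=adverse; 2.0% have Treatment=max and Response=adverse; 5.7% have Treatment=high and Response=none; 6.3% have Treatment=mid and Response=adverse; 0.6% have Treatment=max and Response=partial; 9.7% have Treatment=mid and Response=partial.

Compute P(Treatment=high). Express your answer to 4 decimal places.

P(Treatment=high) = 0.057 + 0.028 + 0.078 + 0.070 = 0.233.

0.2330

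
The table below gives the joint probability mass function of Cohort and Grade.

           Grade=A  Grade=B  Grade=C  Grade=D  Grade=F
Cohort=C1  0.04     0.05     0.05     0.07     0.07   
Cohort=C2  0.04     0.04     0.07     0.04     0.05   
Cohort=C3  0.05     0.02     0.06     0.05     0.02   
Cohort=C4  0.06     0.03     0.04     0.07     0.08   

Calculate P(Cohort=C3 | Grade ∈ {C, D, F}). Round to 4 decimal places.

P(Grade=C) = 0.05 + 0.07 + 0.06 + 0.04 = 0.22.
P(Grade=D) = 0.07 + 0.04 + 0.05 + 0.07 = 0.23.
P(Grade=F) = 0.07 + 0.05 + 0.02 + 0.08 = 0.22.
P(Grade ∈ {C, D, F}) = 0.22 + 0.23 + 0.22 = 0.67; P(Cohort=C3, Grade ∈ {C, D, F}) = 0.06 + 0.05 + 0.02 = 0.13.
P(Cohort=C3 | Grade ∈ {C, D, F}) = 0.13/0.67 = 0.1940.

0.1940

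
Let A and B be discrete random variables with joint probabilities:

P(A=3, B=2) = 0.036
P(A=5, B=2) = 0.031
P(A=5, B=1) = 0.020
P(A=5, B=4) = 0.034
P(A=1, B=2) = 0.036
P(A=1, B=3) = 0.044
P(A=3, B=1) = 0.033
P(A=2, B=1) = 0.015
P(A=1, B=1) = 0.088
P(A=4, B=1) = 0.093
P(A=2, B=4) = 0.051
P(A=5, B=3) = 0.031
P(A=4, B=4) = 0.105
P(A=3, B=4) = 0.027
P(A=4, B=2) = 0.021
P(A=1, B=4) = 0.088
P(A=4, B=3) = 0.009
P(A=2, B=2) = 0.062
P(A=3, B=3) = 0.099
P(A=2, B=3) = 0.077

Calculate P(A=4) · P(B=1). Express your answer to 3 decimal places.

0.057

P(A=4) = 0.093 + 0.021 + 0.009 + 0.105 = 0.228.
P(B=1) = 0.088 + 0.015 + 0.033 + 0.093 + 0.020 = 0.249.
Product: 0.228 × 0.249 = 0.057.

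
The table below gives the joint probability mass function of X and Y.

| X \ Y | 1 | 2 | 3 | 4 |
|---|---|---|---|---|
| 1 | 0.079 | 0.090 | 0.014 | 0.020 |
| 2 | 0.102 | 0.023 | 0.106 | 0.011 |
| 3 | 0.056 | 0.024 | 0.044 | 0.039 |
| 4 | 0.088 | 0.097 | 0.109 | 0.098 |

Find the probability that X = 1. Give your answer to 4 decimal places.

P(X=1) = 0.079 + 0.090 + 0.014 + 0.020 = 0.203.

0.2030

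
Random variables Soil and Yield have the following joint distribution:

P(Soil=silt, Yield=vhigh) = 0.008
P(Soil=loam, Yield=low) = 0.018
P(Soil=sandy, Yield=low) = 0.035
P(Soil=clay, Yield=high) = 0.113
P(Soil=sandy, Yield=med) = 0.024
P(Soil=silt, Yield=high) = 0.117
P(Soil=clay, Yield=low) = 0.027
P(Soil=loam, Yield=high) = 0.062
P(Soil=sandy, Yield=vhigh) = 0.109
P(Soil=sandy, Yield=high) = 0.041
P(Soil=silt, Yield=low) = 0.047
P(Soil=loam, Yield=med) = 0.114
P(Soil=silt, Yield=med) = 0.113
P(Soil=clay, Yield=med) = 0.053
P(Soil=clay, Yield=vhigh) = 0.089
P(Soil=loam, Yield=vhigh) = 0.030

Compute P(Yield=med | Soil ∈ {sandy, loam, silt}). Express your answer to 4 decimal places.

P(Soil=sandy) = 0.035 + 0.024 + 0.041 + 0.109 = 0.209.
P(Soil=loam) = 0.018 + 0.114 + 0.062 + 0.030 = 0.224.
P(Soil=silt) = 0.047 + 0.113 + 0.117 + 0.008 = 0.285.
P(Soil ∈ {sandy, loam, silt}) = 0.209 + 0.224 + 0.285 = 0.718; P(Yield=med, Soil ∈ {sandy, loam, silt}) = 0.024 + 0.114 + 0.113 = 0.251.
P(Yield=med | Soil ∈ {sandy, loam, silt}) = 0.251/0.718 = 0.3496.

0.3496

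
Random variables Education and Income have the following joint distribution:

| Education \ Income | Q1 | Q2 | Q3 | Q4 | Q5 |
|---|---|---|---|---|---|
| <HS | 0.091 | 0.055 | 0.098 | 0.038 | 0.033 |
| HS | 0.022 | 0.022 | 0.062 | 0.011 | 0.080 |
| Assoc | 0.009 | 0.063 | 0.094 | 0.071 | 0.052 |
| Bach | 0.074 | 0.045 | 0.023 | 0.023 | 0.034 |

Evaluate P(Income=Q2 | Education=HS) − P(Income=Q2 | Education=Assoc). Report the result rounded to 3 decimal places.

P(Education=HS) = 0.022 + 0.022 + 0.062 + 0.011 + 0.080 = 0.197; P(Income=Q2 | Education=HS) = 0.022/0.197 = 0.1117.
P(Education=Assoc) = 0.009 + 0.063 + 0.094 + 0.071 + 0.052 = 0.289; P(Income=Q2 | Education=Assoc) = 0.063/0.289 = 0.2180.
Difference = -0.106.

-0.106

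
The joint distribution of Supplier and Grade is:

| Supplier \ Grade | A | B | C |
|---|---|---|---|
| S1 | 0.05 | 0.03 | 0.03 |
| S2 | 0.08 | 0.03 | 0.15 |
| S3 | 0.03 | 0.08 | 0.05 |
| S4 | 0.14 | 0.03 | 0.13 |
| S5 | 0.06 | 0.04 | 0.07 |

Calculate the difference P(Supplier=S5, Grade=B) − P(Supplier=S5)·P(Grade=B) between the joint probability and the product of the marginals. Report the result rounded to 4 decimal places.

P(Supplier=S5) = 0.06 + 0.04 + 0.07 = 0.17.
P(Grade=B) = 0.03 + 0.03 + 0.08 + 0.03 + 0.04 = 0.21.
P(Supplier=S5, Grade=B) − P(Supplier=S5)P(Grade=B) = 0.04 − 0.17×0.21 = 0.0043.

0.0043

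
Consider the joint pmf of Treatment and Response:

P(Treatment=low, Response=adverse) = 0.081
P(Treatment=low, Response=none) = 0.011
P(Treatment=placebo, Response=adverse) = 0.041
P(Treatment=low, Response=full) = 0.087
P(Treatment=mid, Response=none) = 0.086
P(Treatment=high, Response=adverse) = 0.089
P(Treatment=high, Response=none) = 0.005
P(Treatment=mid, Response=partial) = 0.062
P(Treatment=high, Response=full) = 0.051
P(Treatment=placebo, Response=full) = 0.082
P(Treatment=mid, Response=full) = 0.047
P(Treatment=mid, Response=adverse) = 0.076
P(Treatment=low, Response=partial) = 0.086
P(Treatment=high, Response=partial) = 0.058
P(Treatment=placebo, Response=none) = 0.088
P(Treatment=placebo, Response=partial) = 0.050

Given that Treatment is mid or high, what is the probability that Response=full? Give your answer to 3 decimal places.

0.207

P(Treatment=mid) = 0.086 + 0.062 + 0.047 + 0.076 = 0.271.
P(Treatment=high) = 0.005 + 0.058 + 0.051 + 0.089 = 0.203.
P(Treatment ∈ {mid, high}) = 0.271 + 0.203 = 0.474; P(Response=full, Treatment ∈ {mid, high}) = 0.047 + 0.051 = 0.098.
P(Response=full | Treatment ∈ {mid, high}) = 0.098/0.474 = 0.207.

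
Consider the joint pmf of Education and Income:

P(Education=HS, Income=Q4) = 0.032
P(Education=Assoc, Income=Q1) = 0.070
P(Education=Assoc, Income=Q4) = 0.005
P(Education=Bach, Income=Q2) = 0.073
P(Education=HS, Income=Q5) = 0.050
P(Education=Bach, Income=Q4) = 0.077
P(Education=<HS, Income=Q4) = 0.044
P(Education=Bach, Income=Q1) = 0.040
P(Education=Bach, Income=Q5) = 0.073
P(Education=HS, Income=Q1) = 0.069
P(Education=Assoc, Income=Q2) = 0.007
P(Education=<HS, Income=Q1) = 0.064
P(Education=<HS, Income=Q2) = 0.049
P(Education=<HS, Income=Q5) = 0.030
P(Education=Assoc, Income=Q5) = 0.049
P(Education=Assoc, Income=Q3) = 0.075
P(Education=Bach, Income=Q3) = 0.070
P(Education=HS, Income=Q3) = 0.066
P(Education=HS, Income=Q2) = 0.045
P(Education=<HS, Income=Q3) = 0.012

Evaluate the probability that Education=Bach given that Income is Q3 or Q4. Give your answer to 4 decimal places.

0.3858

P(Income=Q3) = 0.012 + 0.066 + 0.075 + 0.070 = 0.223.
P(Income=Q4) = 0.044 + 0.032 + 0.005 + 0.077 = 0.158.
P(Income ∈ {Q3, Q4}) = 0.223 + 0.158 = 0.381; P(Education=Bach, Income ∈ {Q3, Q4}) = 0.070 + 0.077 = 0.147.
P(Education=Bach | Income ∈ {Q3, Q4}) = 0.147/0.381 = 0.3858.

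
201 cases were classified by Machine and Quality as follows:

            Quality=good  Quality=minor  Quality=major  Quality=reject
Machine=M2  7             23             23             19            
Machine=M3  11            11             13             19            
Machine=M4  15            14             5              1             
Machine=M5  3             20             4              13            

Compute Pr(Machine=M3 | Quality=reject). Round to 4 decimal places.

0.3654

Total with Quality=reject: 19 + 19 + 1 + 13 = 52.
P(Machine=M3 | Quality=reject) = 19/52 = 0.3654.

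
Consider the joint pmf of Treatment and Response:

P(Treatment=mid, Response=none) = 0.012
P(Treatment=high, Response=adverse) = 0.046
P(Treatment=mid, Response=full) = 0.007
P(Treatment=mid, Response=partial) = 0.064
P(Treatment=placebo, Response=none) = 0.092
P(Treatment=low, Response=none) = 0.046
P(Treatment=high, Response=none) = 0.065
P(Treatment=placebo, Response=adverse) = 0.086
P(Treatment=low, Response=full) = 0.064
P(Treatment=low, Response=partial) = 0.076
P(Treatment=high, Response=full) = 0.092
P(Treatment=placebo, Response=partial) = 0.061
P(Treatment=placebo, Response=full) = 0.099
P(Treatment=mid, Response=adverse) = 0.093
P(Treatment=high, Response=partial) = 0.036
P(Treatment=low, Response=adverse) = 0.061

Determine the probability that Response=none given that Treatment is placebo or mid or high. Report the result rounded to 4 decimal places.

P(Treatment=placebo) = 0.092 + 0.061 + 0.099 + 0.086 = 0.338.
P(Treatment=mid) = 0.012 + 0.064 + 0.007 + 0.093 = 0.176.
P(Treatment=high) = 0.065 + 0.036 + 0.092 + 0.046 = 0.239.
P(Treatment ∈ {placebo, mid, high}) = 0.338 + 0.176 + 0.239 = 0.753; P(Response=none, Treatment ∈ {placebo, mid, high}) = 0.092 + 0.012 + 0.065 = 0.169.
P(Response=none | Treatment ∈ {placebo, mid, high}) = 0.169/0.753 = 0.2244.

0.2244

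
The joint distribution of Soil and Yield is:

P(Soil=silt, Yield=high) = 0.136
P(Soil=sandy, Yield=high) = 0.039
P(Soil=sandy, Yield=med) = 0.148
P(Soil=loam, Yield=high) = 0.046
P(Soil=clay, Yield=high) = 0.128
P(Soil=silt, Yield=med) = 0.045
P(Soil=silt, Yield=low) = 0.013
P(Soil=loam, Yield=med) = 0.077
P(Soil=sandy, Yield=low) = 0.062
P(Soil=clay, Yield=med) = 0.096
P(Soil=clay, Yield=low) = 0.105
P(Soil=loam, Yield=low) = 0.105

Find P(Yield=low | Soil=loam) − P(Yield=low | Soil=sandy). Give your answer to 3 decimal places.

0.212

P(Soil=loam) = 0.105 + 0.077 + 0.046 = 0.228; P(Yield=low | Soil=loam) = 0.105/0.228 = 0.4605.
P(Soil=sandy) = 0.062 + 0.148 + 0.039 = 0.249; P(Yield=low | Soil=sandy) = 0.062/0.249 = 0.2490.
Difference = 0.212.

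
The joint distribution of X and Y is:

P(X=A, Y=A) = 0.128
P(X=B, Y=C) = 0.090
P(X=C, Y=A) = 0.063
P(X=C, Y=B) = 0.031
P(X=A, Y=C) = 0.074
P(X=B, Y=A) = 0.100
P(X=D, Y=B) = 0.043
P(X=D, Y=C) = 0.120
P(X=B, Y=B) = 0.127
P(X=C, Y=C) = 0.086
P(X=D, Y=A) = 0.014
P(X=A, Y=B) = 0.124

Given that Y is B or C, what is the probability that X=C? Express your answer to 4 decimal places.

P(Y=B) = 0.124 + 0.127 + 0.031 + 0.043 = 0.325.
P(Y=C) = 0.074 + 0.090 + 0.086 + 0.120 = 0.370.
P(Y ∈ {B, C}) = 0.325 + 0.370 = 0.695; P(X=C, Y ∈ {B, C}) = 0.031 + 0.086 = 0.117.
P(X=C | Y ∈ {B, C}) = 0.117/0.695 = 0.1683.

0.1683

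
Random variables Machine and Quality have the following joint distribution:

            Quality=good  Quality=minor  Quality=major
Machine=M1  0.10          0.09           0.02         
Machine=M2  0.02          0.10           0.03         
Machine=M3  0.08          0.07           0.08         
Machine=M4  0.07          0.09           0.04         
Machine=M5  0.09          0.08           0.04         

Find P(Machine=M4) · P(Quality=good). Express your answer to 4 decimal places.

P(Machine=M4) = 0.07 + 0.09 + 0.04 = 0.20.
P(Quality=good) = 0.10 + 0.02 + 0.08 + 0.07 + 0.09 = 0.36.
Product: 0.20 × 0.36 = 0.0720.

0.0720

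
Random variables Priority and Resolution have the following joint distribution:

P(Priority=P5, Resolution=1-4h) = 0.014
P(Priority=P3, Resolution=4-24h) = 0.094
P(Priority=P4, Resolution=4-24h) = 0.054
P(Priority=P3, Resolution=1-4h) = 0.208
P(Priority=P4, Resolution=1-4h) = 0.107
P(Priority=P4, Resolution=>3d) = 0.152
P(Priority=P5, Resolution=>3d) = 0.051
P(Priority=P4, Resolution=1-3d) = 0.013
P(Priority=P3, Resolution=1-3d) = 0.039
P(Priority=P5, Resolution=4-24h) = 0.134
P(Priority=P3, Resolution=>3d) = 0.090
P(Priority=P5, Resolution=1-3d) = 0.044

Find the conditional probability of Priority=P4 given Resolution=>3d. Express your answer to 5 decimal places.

P(Resolution=>3d) = 0.090 + 0.152 + 0.051 = 0.293.
P(Priority=P4 | Resolution=>3d) = 0.152/0.293 = 0.51877.

0.51877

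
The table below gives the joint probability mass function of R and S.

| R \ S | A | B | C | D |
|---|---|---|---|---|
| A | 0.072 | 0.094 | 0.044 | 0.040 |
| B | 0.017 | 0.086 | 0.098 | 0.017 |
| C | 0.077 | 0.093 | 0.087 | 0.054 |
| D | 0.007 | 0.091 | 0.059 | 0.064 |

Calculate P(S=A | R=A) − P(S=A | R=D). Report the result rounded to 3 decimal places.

P(R=A) = 0.072 + 0.094 + 0.044 + 0.040 = 0.250; P(S=A | R=A) = 0.072/0.250 = 0.2880.
P(R=D) = 0.007 + 0.091 + 0.059 + 0.064 = 0.221; P(S=A | R=D) = 0.007/0.221 = 0.0317.
Difference = 0.256.

0.256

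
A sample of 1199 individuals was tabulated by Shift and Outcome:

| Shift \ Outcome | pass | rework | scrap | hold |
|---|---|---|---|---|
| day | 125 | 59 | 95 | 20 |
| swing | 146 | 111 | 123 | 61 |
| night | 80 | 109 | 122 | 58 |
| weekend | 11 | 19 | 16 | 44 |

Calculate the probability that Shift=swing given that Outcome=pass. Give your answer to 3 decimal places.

Total with Outcome=pass: 125 + 146 + 80 + 11 = 362.
P(Shift=swing | Outcome=pass) = 146/362 = 0.403.

0.403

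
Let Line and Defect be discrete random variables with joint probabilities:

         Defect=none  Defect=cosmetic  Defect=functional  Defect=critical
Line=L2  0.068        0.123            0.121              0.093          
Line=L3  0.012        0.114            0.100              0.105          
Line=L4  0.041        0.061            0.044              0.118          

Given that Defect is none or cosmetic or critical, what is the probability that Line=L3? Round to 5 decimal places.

P(Defect=none) = 0.068 + 0.012 + 0.041 = 0.121.
P(Defect=cosmetic) = 0.123 + 0.114 + 0.061 = 0.298.
P(Defect=critical) = 0.093 + 0.105 + 0.118 = 0.316.
P(Defect ∈ {none, cosmetic, critical}) = 0.121 + 0.298 + 0.316 = 0.735; P(Line=L3, Defect ∈ {none, cosmetic, critical}) = 0.012 + 0.114 + 0.105 = 0.231.
P(Line=L3 | Defect ∈ {none, cosmetic, critical}) = 0.231/0.735 = 0.31429.

0.31429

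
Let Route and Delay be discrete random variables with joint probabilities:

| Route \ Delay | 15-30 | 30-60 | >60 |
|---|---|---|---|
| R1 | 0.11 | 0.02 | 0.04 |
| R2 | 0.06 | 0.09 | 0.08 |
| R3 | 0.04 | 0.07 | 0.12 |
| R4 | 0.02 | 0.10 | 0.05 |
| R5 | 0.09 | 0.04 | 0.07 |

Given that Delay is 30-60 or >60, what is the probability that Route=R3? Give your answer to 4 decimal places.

P(Delay=30-60) = 0.02 + 0.09 + 0.07 + 0.10 + 0.04 = 0.32.
P(Delay=>60) = 0.04 + 0.08 + 0.12 + 0.05 + 0.07 = 0.36.
P(Delay ∈ {30-60, >60}) = 0.32 + 0.36 = 0.68; P(Route=R3, Delay ∈ {30-60, >60}) = 0.07 + 0.12 = 0.19.
P(Route=R3 | Delay ∈ {30-60, >60}) = 0.19/0.68 = 0.2794.

0.2794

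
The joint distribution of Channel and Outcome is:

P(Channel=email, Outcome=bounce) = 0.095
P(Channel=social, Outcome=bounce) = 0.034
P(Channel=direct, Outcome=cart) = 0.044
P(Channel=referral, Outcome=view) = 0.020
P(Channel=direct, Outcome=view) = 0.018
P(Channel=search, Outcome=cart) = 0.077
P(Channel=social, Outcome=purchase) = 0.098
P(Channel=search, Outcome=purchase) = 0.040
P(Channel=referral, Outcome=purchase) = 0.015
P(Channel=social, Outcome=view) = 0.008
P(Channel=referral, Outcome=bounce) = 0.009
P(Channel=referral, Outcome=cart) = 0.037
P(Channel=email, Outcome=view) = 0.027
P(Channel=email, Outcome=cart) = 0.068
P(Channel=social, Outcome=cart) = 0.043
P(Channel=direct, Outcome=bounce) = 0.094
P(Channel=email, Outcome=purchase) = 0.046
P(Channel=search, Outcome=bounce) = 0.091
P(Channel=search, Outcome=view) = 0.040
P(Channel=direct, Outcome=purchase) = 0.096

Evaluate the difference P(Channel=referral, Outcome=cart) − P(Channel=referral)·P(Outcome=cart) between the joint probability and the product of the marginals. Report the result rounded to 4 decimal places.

P(Channel=referral) = 0.009 + 0.020 + 0.037 + 0.015 = 0.081.
P(Outcome=cart) = 0.068 + 0.077 + 0.043 + 0.044 + 0.037 = 0.269.
P(Channel=referral, Outcome=cart) − P(Channel=referral)P(Outcome=cart) = 0.037 − 0.081×0.269 = 0.0152.

0.0152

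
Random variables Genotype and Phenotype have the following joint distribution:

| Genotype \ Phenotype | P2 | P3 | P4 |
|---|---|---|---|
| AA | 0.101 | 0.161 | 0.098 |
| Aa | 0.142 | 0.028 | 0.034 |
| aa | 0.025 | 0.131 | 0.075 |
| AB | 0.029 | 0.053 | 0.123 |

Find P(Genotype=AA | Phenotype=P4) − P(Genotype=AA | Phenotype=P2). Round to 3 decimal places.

P(Phenotype=P4) = 0.098 + 0.034 + 0.075 + 0.123 = 0.330; P(Genotype=AA | Phenotype=P4) = 0.098/0.330 = 0.2970.
P(Phenotype=P2) = 0.101 + 0.142 + 0.025 + 0.029 = 0.297; P(Genotype=AA | Phenotype=P2) = 0.101/0.297 = 0.3401.
Difference = -0.043.

-0.043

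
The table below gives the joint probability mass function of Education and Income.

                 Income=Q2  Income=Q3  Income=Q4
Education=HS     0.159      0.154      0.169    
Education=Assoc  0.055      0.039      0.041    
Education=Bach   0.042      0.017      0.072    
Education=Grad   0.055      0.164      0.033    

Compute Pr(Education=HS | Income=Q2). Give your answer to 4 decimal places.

P(Income=Q2) = 0.159 + 0.055 + 0.042 + 0.055 = 0.311.
P(Education=HS | Income=Q2) = 0.159/0.311 = 0.5113.

0.5113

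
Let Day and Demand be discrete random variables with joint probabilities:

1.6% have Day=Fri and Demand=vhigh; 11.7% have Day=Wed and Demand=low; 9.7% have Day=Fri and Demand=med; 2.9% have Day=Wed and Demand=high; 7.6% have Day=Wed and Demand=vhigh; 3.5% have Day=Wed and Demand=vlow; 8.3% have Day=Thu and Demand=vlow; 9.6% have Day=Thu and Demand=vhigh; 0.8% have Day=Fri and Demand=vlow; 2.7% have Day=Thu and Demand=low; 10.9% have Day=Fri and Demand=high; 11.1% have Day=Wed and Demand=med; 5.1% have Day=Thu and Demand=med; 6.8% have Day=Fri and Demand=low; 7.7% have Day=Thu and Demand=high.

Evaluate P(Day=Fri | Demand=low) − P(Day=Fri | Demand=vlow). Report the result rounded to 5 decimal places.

P(Demand=low) = 0.117 + 0.027 + 0.068 = 0.212; P(Day=Fri | Demand=low) = 0.068/0.212 = 0.320755.
P(Demand=vlow) = 0.035 + 0.083 + 0.008 = 0.126; P(Day=Fri | Demand=vlow) = 0.008/0.126 = 0.063492.
Difference = 0.25726.

0.25726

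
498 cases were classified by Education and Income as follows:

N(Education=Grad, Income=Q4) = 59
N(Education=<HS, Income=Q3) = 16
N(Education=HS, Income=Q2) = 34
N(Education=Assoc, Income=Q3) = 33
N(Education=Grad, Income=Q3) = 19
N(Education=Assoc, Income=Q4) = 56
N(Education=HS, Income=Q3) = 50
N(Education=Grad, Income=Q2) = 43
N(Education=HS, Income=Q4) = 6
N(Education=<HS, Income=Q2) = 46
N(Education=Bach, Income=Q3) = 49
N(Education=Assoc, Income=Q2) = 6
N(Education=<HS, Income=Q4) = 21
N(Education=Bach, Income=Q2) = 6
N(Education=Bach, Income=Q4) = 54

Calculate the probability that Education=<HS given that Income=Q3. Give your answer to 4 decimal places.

Total with Income=Q3: 16 + 50 + 33 + 49 + 19 = 167.
P(Education=<HS | Income=Q3) = 16/167 = 0.0958.

0.0958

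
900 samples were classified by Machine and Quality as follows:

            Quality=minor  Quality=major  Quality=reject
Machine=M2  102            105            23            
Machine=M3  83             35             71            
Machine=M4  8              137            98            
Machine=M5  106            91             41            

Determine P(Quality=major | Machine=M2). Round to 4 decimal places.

0.4565

Total with Machine=M2: 102 + 105 + 23 = 230.
P(Quality=major | Machine=M2) = 105/230 = 0.4565.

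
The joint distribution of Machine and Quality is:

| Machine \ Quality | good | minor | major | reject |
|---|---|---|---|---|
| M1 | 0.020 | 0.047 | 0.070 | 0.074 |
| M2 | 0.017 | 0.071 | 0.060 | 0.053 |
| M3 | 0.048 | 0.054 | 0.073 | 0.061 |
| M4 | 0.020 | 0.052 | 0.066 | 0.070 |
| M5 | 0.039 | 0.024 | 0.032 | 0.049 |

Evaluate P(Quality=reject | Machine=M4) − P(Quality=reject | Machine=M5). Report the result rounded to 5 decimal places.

P(Machine=M4) = 0.020 + 0.052 + 0.066 + 0.070 = 0.208; P(Quality=reject | Machine=M4) = 0.070/0.208 = 0.336538.
P(Machine=M5) = 0.039 + 0.024 + 0.032 + 0.049 = 0.144; P(Quality=reject | Machine=M5) = 0.049/0.144 = 0.340278.
Difference = -0.00374.

-0.00374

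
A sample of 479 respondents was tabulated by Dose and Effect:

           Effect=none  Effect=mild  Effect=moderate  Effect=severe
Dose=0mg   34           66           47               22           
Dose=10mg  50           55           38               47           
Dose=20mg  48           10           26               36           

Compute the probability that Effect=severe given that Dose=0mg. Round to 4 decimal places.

Total with Dose=0mg: 34 + 66 + 47 + 22 = 169.
P(Effect=severe | Dose=0mg) = 22/169 = 0.1302.

0.1302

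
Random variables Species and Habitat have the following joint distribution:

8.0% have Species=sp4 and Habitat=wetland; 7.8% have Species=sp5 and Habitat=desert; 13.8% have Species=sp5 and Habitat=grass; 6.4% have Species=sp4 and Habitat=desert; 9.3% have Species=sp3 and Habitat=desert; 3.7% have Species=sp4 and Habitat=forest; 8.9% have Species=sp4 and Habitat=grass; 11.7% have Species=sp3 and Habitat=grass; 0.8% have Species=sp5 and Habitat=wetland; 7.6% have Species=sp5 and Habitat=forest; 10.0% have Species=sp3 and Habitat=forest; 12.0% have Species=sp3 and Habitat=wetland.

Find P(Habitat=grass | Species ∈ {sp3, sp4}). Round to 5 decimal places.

0.29429

P(Species=sp3) = 0.100 + 0.117 + 0.120 + 0.093 = 0.430.
P(Species=sp4) = 0.037 + 0.089 + 0.080 + 0.064 = 0.270.
P(Species ∈ {sp3, sp4}) = 0.430 + 0.270 = 0.700; P(Habitat=grass, Species ∈ {sp3, sp4}) = 0.117 + 0.089 = 0.206.
P(Habitat=grass | Species ∈ {sp3, sp4}) = 0.206/0.700 = 0.29429.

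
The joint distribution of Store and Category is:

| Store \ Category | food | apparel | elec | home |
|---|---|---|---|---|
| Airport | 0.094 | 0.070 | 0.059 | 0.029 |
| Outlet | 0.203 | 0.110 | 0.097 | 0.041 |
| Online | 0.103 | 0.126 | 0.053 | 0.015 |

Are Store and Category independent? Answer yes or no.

P(Store=Online) = 0.297 and P(Category=apparel) = 0.306, so their product is 0.09088, but P(Store=Online, Category=apparel) = 0.126. Since these differ, Store and Category are not independent.

no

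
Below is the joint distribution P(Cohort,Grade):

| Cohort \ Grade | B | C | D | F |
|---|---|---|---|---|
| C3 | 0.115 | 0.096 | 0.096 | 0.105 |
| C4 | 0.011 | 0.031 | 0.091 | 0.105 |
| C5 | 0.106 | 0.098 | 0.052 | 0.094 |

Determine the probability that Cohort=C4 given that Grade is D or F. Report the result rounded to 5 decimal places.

P(Grade=D) = 0.096 + 0.091 + 0.052 = 0.239.
P(Grade=F) = 0.105 + 0.105 + 0.094 = 0.304.
P(Grade ∈ {D, F}) = 0.239 + 0.304 = 0.543; P(Cohort=C4, Grade ∈ {D, F}) = 0.091 + 0.105 = 0.196.
P(Cohort=C4 | Grade ∈ {D, F}) = 0.196/0.543 = 0.36096.

0.36096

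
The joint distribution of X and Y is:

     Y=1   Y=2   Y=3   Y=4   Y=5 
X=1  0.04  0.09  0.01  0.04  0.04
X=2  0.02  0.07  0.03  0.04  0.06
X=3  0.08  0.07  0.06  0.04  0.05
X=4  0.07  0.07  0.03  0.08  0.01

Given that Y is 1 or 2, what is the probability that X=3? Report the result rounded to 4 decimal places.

0.2941

P(Y=1) = 0.04 + 0.02 + 0.08 + 0.07 = 0.21.
P(Y=2) = 0.09 + 0.07 + 0.07 + 0.07 = 0.30.
P(Y ∈ {1, 2}) = 0.21 + 0.30 = 0.51; P(X=3, Y ∈ {1, 2}) = 0.08 + 0.07 = 0.15.
P(X=3 | Y ∈ {1, 2}) = 0.15/0.51 = 0.2941.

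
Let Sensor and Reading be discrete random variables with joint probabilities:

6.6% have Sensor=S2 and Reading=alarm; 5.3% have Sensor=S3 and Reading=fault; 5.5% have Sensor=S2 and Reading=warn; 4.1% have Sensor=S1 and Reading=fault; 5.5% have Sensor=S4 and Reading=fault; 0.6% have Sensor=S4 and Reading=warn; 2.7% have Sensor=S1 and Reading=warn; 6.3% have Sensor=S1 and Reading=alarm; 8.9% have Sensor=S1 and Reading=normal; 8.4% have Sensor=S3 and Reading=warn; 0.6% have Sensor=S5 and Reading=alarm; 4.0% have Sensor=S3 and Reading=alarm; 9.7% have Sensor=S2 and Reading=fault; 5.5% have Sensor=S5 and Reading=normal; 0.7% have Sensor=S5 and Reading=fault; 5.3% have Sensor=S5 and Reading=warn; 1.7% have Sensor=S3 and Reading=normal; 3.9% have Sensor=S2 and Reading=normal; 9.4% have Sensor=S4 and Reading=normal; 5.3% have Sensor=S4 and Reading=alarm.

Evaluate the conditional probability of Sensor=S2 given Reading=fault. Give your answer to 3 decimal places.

P(Reading=fault) = 0.041 + 0.097 + 0.053 + 0.055 + 0.007 = 0.253.
P(Sensor=S2 | Reading=fault) = 0.097/0.253 = 0.383.

0.383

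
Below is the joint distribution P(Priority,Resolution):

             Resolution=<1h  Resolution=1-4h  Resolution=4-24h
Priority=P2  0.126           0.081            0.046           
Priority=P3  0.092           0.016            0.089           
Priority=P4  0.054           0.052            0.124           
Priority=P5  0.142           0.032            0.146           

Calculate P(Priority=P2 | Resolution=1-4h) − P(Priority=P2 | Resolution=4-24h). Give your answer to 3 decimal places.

0.334

P(Resolution=1-4h) = 0.081 + 0.016 + 0.052 + 0.032 = 0.181; P(Priority=P2 | Resolution=1-4h) = 0.081/0.181 = 0.4475.
P(Resolution=4-24h) = 0.046 + 0.089 + 0.124 + 0.146 = 0.405; P(Priority=P2 | Resolution=4-24h) = 0.046/0.405 = 0.1136.
Difference = 0.334.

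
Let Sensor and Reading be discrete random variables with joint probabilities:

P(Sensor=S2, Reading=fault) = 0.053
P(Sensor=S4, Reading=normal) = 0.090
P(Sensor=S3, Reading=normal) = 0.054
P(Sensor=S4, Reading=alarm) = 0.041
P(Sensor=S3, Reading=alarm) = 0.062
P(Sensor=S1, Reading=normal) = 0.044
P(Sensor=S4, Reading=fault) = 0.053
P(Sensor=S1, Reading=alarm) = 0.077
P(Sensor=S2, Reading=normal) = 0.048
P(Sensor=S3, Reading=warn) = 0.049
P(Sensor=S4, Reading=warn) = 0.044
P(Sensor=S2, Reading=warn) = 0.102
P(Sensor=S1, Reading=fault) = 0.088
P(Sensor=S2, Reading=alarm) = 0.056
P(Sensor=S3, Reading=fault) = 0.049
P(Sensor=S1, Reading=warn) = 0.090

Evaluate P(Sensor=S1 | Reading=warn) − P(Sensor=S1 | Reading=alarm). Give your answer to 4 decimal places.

P(Reading=warn) = 0.090 + 0.102 + 0.049 + 0.044 = 0.285; P(Sensor=S1 | Reading=warn) = 0.090/0.285 = 0.31579.
P(Reading=alarm) = 0.077 + 0.056 + 0.062 + 0.041 = 0.236; P(Sensor=S1 | Reading=alarm) = 0.077/0.236 = 0.32627.
Difference = -0.0105.

-0.0105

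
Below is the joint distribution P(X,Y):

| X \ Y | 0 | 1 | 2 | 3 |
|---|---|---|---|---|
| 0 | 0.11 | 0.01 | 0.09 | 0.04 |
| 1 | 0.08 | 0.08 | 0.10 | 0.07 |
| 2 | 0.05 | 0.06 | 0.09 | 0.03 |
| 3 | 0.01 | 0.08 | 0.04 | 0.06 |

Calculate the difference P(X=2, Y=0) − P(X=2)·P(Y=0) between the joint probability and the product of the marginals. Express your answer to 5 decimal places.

-0.00750

P(X=2) = 0.05 + 0.06 + 0.09 + 0.03 = 0.23.
P(Y=0) = 0.11 + 0.08 + 0.05 + 0.01 = 0.25.
P(X=2, Y=0) − P(X=2)P(Y=0) = 0.05 − 0.23×0.25 = -0.00750.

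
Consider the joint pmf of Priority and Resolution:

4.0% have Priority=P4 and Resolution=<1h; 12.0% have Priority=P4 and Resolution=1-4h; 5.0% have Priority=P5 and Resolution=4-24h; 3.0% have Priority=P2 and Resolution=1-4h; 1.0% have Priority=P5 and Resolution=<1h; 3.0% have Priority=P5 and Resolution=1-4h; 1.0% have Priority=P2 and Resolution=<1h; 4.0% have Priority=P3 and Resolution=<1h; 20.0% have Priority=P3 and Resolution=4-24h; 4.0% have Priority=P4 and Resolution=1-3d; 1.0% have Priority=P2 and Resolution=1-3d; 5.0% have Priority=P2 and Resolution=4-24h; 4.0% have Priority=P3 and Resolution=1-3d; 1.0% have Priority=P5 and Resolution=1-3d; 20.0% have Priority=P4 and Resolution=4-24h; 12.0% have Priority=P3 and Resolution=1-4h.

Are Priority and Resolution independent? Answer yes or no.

Every cell satisfies P(Priority,Resolution) = P(Priority)·P(Resolution). For instance P(Priority=P5) = 0.100, P(Resolution=1-4h) = 0.300, and 0.100×0.300 = 0.030 matches the joint entry. So Priority and Resolution are independent.

yes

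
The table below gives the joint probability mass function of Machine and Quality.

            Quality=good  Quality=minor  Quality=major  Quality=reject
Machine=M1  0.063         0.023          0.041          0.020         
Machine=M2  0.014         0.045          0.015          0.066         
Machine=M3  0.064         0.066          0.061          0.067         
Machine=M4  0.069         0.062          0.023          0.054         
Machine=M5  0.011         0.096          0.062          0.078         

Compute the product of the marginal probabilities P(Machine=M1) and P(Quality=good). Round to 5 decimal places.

0.03249

P(Machine=M1) = 0.063 + 0.023 + 0.041 + 0.020 = 0.147.
P(Quality=good) = 0.063 + 0.014 + 0.064 + 0.069 + 0.011 = 0.221.
Product: 0.147 × 0.221 = 0.03249.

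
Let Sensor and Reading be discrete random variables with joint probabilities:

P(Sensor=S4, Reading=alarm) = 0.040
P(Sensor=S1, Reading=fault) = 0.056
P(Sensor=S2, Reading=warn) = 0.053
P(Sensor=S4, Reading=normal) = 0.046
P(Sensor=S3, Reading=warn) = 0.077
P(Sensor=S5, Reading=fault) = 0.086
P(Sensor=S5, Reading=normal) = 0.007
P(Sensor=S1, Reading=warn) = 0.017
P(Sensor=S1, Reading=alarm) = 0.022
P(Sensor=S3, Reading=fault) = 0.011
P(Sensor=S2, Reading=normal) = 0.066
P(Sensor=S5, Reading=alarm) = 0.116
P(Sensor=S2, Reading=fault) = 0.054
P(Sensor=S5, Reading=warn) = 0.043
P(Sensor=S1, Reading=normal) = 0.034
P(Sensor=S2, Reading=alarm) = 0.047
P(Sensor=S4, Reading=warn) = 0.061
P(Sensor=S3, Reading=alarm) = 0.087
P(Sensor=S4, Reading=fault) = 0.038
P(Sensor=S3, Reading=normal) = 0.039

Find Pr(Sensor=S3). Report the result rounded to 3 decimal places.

0.214

P(Sensor=S3) = 0.039 + 0.077 + 0.087 + 0.011 = 0.214.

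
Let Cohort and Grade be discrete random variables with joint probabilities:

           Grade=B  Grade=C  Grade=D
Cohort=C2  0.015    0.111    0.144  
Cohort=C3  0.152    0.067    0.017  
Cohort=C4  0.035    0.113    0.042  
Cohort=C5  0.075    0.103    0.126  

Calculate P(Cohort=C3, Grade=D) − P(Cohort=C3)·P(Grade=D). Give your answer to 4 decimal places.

-0.0606

P(Cohort=C3) = 0.152 + 0.067 + 0.017 = 0.236.
P(Grade=D) = 0.144 + 0.017 + 0.042 + 0.126 = 0.329.
P(Cohort=C3, Grade=D) − P(Cohort=C3)P(Grade=D) = 0.017 − 0.236×0.329 = -0.0606.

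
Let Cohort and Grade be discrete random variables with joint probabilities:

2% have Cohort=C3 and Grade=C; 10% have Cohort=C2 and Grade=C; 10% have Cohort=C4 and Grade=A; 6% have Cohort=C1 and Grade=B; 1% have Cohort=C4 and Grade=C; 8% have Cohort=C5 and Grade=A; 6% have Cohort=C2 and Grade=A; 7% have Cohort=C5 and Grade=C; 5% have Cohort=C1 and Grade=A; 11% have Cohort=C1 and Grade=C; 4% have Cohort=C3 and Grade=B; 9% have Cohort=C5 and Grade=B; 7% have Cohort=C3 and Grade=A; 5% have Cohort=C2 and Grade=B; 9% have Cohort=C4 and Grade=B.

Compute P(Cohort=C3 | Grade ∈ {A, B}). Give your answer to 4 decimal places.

P(Grade=A) = 0.05 + 0.06 + 0.07 + 0.10 + 0.08 = 0.36.
P(Grade=B) = 0.06 + 0.05 + 0.04 + 0.09 + 0.09 = 0.33.
P(Grade ∈ {A, B}) = 0.36 + 0.33 = 0.69; P(Cohort=C3, Grade ∈ {A, B}) = 0.07 + 0.04 = 0.11.
P(Cohort=C3 | Grade ∈ {A, B}) = 0.11/0.69 = 0.1594.

0.1594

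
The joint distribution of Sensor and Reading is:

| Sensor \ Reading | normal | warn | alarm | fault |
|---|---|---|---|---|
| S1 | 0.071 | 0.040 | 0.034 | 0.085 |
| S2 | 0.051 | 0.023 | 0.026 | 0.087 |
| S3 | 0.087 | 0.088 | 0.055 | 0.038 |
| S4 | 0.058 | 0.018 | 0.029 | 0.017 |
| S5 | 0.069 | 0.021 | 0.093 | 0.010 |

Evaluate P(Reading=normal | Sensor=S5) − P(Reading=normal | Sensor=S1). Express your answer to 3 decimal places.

P(Sensor=S5) = 0.069 + 0.021 + 0.093 + 0.010 = 0.193; P(Reading=normal | Sensor=S5) = 0.069/0.193 = 0.3575.
P(Sensor=S1) = 0.071 + 0.040 + 0.034 + 0.085 = 0.230; P(Reading=normal | Sensor=S1) = 0.071/0.230 = 0.3087.
Difference = 0.049.

0.049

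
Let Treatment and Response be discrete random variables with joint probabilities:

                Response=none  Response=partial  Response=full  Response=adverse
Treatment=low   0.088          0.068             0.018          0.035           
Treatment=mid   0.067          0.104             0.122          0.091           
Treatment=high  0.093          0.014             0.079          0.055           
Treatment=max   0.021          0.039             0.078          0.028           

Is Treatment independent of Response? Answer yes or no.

no

P(Treatment=low) = 0.209 and P(Response=full) = 0.297, so their product is 0.06207, but P(Treatment=low, Response=full) = 0.018. Since these differ, Treatment and Response are not independent.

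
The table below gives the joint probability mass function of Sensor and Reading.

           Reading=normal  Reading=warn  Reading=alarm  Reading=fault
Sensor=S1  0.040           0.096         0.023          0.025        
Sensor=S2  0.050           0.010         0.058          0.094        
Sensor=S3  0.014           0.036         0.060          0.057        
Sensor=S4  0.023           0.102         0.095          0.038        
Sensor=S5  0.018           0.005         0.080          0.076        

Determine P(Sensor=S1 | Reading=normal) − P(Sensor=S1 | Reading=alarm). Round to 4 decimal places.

0.2031

P(Reading=normal) = 0.040 + 0.050 + 0.014 + 0.023 + 0.018 = 0.145; P(Sensor=S1 | Reading=normal) = 0.040/0.145 = 0.27586.
P(Reading=alarm) = 0.023 + 0.058 + 0.060 + 0.095 + 0.080 = 0.316; P(Sensor=S1 | Reading=alarm) = 0.023/0.316 = 0.07278.
Difference = 0.2031.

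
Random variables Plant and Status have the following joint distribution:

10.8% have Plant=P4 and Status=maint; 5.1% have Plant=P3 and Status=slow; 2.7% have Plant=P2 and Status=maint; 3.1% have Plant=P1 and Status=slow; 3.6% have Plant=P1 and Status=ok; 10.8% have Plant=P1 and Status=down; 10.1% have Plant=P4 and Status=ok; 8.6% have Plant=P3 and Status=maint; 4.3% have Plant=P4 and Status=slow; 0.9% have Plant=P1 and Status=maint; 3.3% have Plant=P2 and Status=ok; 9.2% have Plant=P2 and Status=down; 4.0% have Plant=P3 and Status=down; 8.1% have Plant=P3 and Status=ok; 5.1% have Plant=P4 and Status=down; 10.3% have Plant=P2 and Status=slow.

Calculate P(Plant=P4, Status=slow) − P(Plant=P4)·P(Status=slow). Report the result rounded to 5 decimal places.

-0.02608

P(Plant=P4) = 0.101 + 0.043 + 0.051 + 0.108 = 0.303.
P(Status=slow) = 0.031 + 0.103 + 0.051 + 0.043 = 0.228.
P(Plant=P4, Status=slow) − P(Plant=P4)P(Status=slow) = 0.043 − 0.303×0.228 = -0.02608.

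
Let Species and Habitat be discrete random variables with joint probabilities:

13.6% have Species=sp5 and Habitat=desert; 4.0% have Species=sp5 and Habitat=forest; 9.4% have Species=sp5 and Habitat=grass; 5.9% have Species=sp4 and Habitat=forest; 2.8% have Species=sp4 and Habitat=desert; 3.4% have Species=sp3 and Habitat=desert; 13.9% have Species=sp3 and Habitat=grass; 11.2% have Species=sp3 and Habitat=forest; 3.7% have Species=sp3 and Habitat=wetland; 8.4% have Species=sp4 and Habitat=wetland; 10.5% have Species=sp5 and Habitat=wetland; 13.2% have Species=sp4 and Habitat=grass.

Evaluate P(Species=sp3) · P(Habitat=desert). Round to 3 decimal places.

0.064

P(Species=sp3) = 0.112 + 0.139 + 0.037 + 0.034 = 0.322.
P(Habitat=desert) = 0.034 + 0.028 + 0.136 = 0.198.
Product: 0.322 × 0.198 = 0.064.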